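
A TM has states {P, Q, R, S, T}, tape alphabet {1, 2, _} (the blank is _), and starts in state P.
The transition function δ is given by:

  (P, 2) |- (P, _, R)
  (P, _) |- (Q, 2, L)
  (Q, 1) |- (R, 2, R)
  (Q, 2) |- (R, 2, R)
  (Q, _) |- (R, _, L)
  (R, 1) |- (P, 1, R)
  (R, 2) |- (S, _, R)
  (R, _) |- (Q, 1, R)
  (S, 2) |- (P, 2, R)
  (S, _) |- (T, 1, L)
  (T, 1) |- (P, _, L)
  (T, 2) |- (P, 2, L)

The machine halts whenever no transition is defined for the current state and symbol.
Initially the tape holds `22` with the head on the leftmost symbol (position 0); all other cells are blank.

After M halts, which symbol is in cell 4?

1

state=P head=0 tape=[2]2___   (P,2)→(P,_,R)
state=P head=1 tape=_[2]___   (P,2)→(P,_,R)
state=P head=2 tape=__[_]__   (P,_)→(Q,2,L)
state=Q head=1 tape=_[_]2__   (Q,_)→(R,_,L)
state=R head=0 tape=[_]_2__   (R,_)→(Q,1,R)
state=Q head=1 tape=1[_]2__   (Q,_)→(R,_,L)
state=R head=0 tape=[1]_2__   (R,1)→(P,1,R)
state=P head=1 tape=1[_]2__   (P,_)→(Q,2,L)
state=Q head=0 tape=[1]22__   (Q,1)→(R,2,R)
state=R head=1 tape=2[2]2__   (R,2)→(S,_,R)
state=S head=2 tape=2_[2]__   (S,2)→(P,2,R)
state=P head=3 tape=2_2[_]_   (P,_)→(Q,2,L)
state=Q head=2 tape=2_[2]2_   (Q,2)→(R,2,R)
state=R head=3 tape=2_2[2]_   (R,2)→(S,_,R)
state=S head=4 tape=2_2_[_]   (S,_)→(T,1,L)
state=T head=3 tape=2_2[_]1
Cell 4 holds 1 when M halts.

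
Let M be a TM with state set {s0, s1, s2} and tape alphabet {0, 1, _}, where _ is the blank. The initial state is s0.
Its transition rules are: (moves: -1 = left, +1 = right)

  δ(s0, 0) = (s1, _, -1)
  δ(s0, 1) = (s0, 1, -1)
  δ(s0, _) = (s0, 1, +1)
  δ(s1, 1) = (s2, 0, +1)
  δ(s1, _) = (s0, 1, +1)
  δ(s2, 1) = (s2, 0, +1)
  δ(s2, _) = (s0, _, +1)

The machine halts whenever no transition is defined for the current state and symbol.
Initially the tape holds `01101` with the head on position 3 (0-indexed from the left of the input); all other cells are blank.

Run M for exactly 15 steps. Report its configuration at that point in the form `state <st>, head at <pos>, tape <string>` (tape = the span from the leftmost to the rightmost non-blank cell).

state s1, head at 0, tape 0_111

state=s0 head=3 tape=011[0]1   (s0,0)→(s1,_,-1)
state=s1 head=2 tape=01[1]_1   (s1,1)→(s2,0,+1)
state=s2 head=3 tape=010[_]1   (s2,_)→(s0,_,+1)
state=s0 head=4 tape=010_[1]   (s0,1)→(s0,1,-1)
state=s0 head=3 tape=010[_]1   (s0,_)→(s0,1,+1)
state=s0 head=4 tape=0101[1]   (s0,1)→(s0,1,-1)
state=s0 head=3 tape=010[1]1   (s0,1)→(s0,1,-1)
state=s0 head=2 tape=01[0]11   (s0,0)→(s1,_,-1)
state=s1 head=1 tape=0[1]_11   (s1,1)→(s2,0,+1)
state=s2 head=2 tape=00[_]11   (s2,_)→(s0,_,+1)
state=s0 head=3 tape=00_[1]1   (s0,1)→(s0,1,-1)
state=s0 head=2 tape=00[_]11   (s0,_)→(s0,1,+1)
state=s0 head=3 tape=001[1]1   (s0,1)→(s0,1,-1)
state=s0 head=2 tape=00[1]11   (s0,1)→(s0,1,-1)
state=s0 head=1 tape=0[0]111   (s0,0)→(s1,_,-1)
state=s1 head=0 tape=[0]_111
After 15 steps: state s1, head at 0, tape 0_111.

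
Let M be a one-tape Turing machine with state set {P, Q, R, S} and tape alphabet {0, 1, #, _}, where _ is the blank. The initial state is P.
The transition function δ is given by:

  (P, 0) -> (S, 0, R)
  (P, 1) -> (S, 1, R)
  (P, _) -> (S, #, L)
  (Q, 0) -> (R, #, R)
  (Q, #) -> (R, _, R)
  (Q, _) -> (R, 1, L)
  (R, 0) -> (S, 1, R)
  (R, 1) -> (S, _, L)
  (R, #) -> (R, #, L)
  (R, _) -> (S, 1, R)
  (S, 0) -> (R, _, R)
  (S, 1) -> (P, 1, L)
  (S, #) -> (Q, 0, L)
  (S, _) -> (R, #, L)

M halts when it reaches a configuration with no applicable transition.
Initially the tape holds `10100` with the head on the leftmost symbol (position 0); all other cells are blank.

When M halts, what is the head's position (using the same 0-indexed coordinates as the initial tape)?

P | __[1]0100   read 1 → write 1, move R, go to S
S | __1[0]100   read 0 → write _, move R, go to R
R | __1_[1]00   read 1 → write _, move L, go to S
S | __1[_]_00   read _ → write #, move L, go to R
R | __[1]#_00   read 1 → write _, move L, go to S
S | _[_]_#_00   read _ → write #, move L, go to R
R | [_]#_#_00   read _ → write 1, move R, go to S
S | 1[#]_#_00   read # → write 0, move L, go to Q
Q | [1]0_#_00
At halt the head is at cell -2.

-2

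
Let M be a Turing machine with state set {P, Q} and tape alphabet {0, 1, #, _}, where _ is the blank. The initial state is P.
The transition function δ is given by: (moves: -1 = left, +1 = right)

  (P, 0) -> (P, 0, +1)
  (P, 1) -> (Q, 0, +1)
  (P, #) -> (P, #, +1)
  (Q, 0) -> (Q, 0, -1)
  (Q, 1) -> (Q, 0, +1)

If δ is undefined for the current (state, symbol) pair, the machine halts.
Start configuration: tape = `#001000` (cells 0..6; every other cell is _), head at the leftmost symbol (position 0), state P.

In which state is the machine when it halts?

Q

P | [#]001000   read # → write #, move +1, go to P
P | #[0]01000   read 0 → write 0, move +1, go to P
P | #0[0]1000   read 0 → write 0, move +1, go to P
P | #00[1]000   read 1 → write 0, move +1, go to Q
Q | #000[0]00   read 0 → write 0, move -1, go to Q
Q | #00[0]000   read 0 → write 0, move -1, go to Q
Q | #0[0]0000   read 0 → write 0, move -1, go to Q
Q | #[0]00000   read 0 → write 0, move -1, go to Q
Q | [#]000000
No transition is defined for (Q, #); M halts in state Q.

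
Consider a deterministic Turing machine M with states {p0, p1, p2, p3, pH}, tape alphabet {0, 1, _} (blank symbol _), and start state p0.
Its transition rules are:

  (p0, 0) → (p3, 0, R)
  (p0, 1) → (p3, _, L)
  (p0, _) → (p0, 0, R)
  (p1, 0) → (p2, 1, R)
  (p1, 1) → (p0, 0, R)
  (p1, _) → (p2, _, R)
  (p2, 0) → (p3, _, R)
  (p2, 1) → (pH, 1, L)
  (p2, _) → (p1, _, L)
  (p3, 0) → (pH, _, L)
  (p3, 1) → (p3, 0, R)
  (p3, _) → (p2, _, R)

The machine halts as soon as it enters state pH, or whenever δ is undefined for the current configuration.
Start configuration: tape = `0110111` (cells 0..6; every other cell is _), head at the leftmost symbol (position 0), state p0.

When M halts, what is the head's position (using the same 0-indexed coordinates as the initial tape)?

p0 | [0]110111   read 0 → write 0, move R, go to p3
p3 | 0[1]10111   read 1 → write 0, move R, go to p3
p3 | 00[1]0111   read 1 → write 0, move R, go to p3
p3 | 000[0]111   read 0 → write _, move L, go to pH
pH | 00[0]_111
At halt the head is at cell 2.

2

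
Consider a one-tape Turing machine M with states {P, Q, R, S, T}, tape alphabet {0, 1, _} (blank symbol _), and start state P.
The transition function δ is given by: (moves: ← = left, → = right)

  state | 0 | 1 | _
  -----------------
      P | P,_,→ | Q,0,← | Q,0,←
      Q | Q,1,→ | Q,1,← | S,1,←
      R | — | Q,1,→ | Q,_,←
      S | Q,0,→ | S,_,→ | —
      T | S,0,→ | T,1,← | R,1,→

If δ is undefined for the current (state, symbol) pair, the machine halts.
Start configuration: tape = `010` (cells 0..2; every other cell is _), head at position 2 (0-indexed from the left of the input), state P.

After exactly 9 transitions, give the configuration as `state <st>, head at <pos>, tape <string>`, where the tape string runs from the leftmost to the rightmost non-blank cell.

state Q, head at 3, tape 0__01

P | 01[0]__   read 0 → write _, move →, go to P
P | 01_[_]_   read _ → write 0, move ←, go to Q
Q | 01[_]0_   read _ → write 1, move ←, go to S
S | 0[1]10_   read 1 → write _, move →, go to S
S | 0_[1]0_   read 1 → write _, move →, go to S
S | 0__[0]_   read 0 → write 0, move →, go to Q
Q | 0__0[_]   read _ → write 1, move ←, go to S
S | 0__[0]1   read 0 → write 0, move →, go to Q
Q | 0__0[1]   read 1 → write 1, move ←, go to Q
Q | 0__[0]1
After 9 steps: state Q, head at 3, tape 0__01.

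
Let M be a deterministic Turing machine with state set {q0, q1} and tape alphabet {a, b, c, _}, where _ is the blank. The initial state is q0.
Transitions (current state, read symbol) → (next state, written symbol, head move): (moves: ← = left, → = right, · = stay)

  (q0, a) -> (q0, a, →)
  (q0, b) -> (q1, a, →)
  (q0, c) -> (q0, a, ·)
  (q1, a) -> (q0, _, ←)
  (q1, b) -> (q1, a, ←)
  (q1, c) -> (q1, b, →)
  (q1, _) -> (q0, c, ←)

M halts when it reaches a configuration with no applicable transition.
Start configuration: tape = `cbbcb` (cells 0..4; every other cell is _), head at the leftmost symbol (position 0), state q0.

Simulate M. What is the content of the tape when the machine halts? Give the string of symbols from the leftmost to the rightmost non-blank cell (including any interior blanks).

a_acb

state=q0 head=0 tape=[c]bbcb   (q0,c)→(q0,a,·)
state=q0 head=0 tape=[a]bbcb   (q0,a)→(q0,a,→)
state=q0 head=1 tape=a[b]bcb   (q0,b)→(q1,a,→)
state=q1 head=2 tape=aa[b]cb   (q1,b)→(q1,a,←)
state=q1 head=1 tape=a[a]acb   (q1,a)→(q0,_,←)
state=q0 head=0 tape=[a]_acb   (q0,a)→(q0,a,→)
state=q0 head=1 tape=a[_]acb
The non-blank tape span at halt is a_acb.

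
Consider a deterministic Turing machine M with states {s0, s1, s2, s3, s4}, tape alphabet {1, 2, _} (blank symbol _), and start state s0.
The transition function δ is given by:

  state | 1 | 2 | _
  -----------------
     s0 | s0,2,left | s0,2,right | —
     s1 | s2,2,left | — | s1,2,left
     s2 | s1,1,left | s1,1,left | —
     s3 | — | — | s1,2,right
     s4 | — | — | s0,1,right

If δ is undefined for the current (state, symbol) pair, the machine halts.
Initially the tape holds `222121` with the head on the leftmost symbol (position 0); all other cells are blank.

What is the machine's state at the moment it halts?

s0

state=s0 head=0 tape=[2]22121_   (s0,2)→(s0,2,right)
state=s0 head=1 tape=2[2]2121_   (s0,2)→(s0,2,right)
state=s0 head=2 tape=22[2]121_   (s0,2)→(s0,2,right)
state=s0 head=3 tape=222[1]21_   (s0,1)→(s0,2,left)
state=s0 head=2 tape=22[2]221_   (s0,2)→(s0,2,right)
state=s0 head=3 tape=222[2]21_   (s0,2)→(s0,2,right)
state=s0 head=4 tape=2222[2]1_   (s0,2)→(s0,2,right)
state=s0 head=5 tape=22222[1]_   (s0,1)→(s0,2,left)
state=s0 head=4 tape=2222[2]2_   (s0,2)→(s0,2,right)
state=s0 head=5 tape=22222[2]_   (s0,2)→(s0,2,right)
state=s0 head=6 tape=222222[_]
No transition is defined for (s0, _); M halts in state s0.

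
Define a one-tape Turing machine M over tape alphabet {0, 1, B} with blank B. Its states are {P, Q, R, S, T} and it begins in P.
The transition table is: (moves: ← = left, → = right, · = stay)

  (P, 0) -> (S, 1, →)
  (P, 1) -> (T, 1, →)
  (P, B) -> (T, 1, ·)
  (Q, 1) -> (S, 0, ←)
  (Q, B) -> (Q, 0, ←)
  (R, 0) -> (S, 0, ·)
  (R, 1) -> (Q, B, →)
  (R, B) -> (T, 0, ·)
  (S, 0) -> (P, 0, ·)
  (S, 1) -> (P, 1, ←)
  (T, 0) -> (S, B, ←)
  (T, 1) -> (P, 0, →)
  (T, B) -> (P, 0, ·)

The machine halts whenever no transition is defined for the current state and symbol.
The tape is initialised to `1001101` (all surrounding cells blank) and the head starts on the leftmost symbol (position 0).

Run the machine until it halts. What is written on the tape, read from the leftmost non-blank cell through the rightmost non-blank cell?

P | B[1]001101BB   read 1 → write 1, move →, go to T
T | B1[0]01101BB   read 0 → write B, move ←, go to S
S | B[1]B01101BB   read 1 → write 1, move ←, go to P
P | [B]1B01101BB   read B → write 1, move ·, go to T
T | [1]1B01101BB   read 1 → write 0, move →, go to P
P | 0[1]B01101BB   read 1 → write 1, move →, go to T
T | 01[B]01101BB   read B → write 0, move ·, go to P
P | 01[0]01101BB   read 0 → write 1, move →, go to S
S | 011[0]1101BB   read 0 → write 0, move ·, go to P
P | 011[0]1101BB   read 0 → write 1, move →, go to S
S | 0111[1]101BB   read 1 → write 1, move ←, go to P
P | 011[1]1101BB   read 1 → write 1, move →, go to T
T | 0111[1]101BB   read 1 → write 0, move →, go to P
P | 01110[1]01BB   read 1 → write 1, move →, go to T
T | 011101[0]1BB   read 0 → write B, move ←, go to S
S | 01110[1]B1BB   read 1 → write 1, move ←, go to P
P | 0111[0]1B1BB   read 0 → write 1, move →, go to S
S | 01111[1]B1BB   read 1 → write 1, move ←, go to P
P | 0111[1]1B1BB   read 1 → write 1, move →, go to T
T | 01111[1]B1BB   read 1 → write 0, move →, go to P
P | 011110[B]1BB   read B → write 1, move ·, go to T
T | 011110[1]1BB   read 1 → write 0, move →, go to P
P | 0111100[1]BB   read 1 → write 1, move →, go to T
T | 01111001[B]B   read B → write 0, move ·, go to P
P | 01111001[0]B   read 0 → write 1, move →, go to S
S | 011110011[B]
The non-blank tape span at halt is 011110011.

011110011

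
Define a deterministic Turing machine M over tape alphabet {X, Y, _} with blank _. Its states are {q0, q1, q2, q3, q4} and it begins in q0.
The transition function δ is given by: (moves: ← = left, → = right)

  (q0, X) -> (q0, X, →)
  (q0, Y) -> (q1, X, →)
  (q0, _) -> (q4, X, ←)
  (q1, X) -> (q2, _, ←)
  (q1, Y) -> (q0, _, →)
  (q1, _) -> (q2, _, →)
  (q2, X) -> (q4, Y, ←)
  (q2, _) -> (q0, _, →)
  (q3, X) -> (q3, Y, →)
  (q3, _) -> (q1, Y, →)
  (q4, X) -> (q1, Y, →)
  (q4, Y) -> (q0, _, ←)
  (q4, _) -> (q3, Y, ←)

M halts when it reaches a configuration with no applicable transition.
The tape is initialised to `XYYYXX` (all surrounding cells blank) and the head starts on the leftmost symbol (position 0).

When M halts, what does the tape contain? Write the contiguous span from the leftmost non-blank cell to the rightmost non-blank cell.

q0 | [X]YYYXX   read X → write X, move →, go to q0
q0 | X[Y]YYXX   read Y → write X, move →, go to q1
q1 | XX[Y]YXX   read Y → write _, move →, go to q0
q0 | XX_[Y]XX   read Y → write X, move →, go to q1
q1 | XX_X[X]X   read X → write _, move ←, go to q2
q2 | XX_[X]_X   read X → write Y, move ←, go to q4
q4 | XX[_]Y_X   read _ → write Y, move ←, go to q3
q3 | X[X]YY_X   read X → write Y, move →, go to q3
q3 | XY[Y]Y_X
The non-blank tape span at halt is XYYY_X.

XYYY_X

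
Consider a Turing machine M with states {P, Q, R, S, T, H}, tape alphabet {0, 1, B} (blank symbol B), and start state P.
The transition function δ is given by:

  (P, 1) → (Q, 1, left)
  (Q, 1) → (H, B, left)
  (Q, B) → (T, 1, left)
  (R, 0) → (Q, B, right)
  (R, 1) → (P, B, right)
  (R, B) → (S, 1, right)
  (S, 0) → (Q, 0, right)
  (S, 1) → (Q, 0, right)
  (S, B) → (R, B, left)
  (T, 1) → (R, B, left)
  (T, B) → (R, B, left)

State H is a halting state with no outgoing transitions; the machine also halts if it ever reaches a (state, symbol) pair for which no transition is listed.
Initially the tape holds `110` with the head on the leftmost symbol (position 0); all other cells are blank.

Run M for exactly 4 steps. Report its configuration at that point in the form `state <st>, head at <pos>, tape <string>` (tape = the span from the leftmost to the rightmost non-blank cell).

state S, head at -2, tape 1B1110

P | BBB[1]10   read 1 → write 1, move left, go to Q
Q | BB[B]110   read B → write 1, move left, go to T
T | B[B]1110   read B → write B, move left, go to R
R | [B]B1110   read B → write 1, move right, go to S
S | 1[B]1110
After 4 steps: state S, head at -2, tape 1B1110.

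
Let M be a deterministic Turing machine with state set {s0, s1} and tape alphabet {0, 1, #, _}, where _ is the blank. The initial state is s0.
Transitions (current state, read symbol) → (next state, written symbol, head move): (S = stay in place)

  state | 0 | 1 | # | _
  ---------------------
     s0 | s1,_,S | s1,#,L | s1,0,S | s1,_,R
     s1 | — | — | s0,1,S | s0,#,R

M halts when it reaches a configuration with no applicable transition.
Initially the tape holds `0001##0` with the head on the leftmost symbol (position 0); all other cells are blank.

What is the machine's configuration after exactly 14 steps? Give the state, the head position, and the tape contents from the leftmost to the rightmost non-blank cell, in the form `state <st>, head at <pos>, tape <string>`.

state s0, head at 0, tape #######0

s0 | _[0]001##0   read 0 → write _, move S, go to s1
s1 | _[_]001##0   read _ → write #, move R, go to s0
s0 | _#[0]01##0   read 0 → write _, move S, go to s1
s1 | _#[_]01##0   read _ → write #, move R, go to s0
s0 | _##[0]1##0   read 0 → write _, move S, go to s1
s1 | _##[_]1##0   read _ → write #, move R, go to s0
s0 | _###[1]##0   read 1 → write #, move L, go to s1
s1 | _##[#]###0   read # → write 1, move S, go to s0
s0 | _##[1]###0   read 1 → write #, move L, go to s1
s1 | _#[#]####0   read # → write 1, move S, go to s0
s0 | _#[1]####0   read 1 → write #, move L, go to s1
s1 | _[#]#####0   read # → write 1, move S, go to s0
s0 | _[1]#####0   read 1 → write #, move L, go to s1
s1 | [_]######0   read _ → write #, move R, go to s0
s0 | #[#]#####0
After 14 steps: state s0, head at 0, tape #######0.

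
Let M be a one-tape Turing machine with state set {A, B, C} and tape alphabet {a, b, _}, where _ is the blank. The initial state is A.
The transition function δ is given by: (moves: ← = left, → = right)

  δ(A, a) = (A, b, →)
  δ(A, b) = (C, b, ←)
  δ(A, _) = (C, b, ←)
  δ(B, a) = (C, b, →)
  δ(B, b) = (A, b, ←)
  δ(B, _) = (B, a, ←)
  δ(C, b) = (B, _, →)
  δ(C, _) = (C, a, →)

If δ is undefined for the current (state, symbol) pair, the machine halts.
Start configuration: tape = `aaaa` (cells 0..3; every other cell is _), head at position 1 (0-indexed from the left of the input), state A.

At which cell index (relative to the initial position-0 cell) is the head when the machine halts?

state=A head=1 tape=a[a]aa_   (A,a)→(A,b,→)
state=A head=2 tape=ab[a]a_   (A,a)→(A,b,→)
state=A head=3 tape=abb[a]_   (A,a)→(A,b,→)
state=A head=4 tape=abbb[_]   (A,_)→(C,b,←)
state=C head=3 tape=abb[b]b   (C,b)→(B,_,→)
state=B head=4 tape=abb_[b]   (B,b)→(A,b,←)
state=A head=3 tape=abb[_]b   (A,_)→(C,b,←)
state=C head=2 tape=ab[b]bb   (C,b)→(B,_,→)
state=B head=3 tape=ab_[b]b   (B,b)→(A,b,←)
state=A head=2 tape=ab[_]bb   (A,_)→(C,b,←)
state=C head=1 tape=a[b]bbb   (C,b)→(B,_,→)
state=B head=2 tape=a_[b]bb   (B,b)→(A,b,←)
state=A head=1 tape=a[_]bbb   (A,_)→(C,b,←)
state=C head=0 tape=[a]bbbb
At halt the head is at cell 0.

0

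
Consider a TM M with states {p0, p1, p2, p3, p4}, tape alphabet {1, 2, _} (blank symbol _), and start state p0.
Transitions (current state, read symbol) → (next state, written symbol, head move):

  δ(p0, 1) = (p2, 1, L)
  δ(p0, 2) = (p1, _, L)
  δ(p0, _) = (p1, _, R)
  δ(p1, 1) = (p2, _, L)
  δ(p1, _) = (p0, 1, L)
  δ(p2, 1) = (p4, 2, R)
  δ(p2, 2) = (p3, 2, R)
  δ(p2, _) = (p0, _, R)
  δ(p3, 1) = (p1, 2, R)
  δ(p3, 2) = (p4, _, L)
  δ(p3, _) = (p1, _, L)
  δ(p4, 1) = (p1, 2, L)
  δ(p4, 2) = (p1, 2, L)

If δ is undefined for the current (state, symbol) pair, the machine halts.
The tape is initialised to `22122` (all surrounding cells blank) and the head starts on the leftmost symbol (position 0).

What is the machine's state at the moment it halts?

p1

p0 | __[2]2122   read 2 → write _, move L, go to p1
p1 | _[_]_2122   read _ → write 1, move L, go to p0
p0 | [_]1_2122   read _ → write _, move R, go to p1
p1 | _[1]_2122   read 1 → write _, move L, go to p2
p2 | [_]__2122   read _ → write _, move R, go to p0
p0 | _[_]_2122   read _ → write _, move R, go to p1
p1 | __[_]2122   read _ → write 1, move L, go to p0
p0 | _[_]12122   read _ → write _, move R, go to p1
p1 | __[1]2122   read 1 → write _, move L, go to p2
p2 | _[_]_2122   read _ → write _, move R, go to p0
p0 | __[_]2122   read _ → write _, move R, go to p1
p1 | ___[2]122
No transition is defined for (p1, 2); M halts in state p1.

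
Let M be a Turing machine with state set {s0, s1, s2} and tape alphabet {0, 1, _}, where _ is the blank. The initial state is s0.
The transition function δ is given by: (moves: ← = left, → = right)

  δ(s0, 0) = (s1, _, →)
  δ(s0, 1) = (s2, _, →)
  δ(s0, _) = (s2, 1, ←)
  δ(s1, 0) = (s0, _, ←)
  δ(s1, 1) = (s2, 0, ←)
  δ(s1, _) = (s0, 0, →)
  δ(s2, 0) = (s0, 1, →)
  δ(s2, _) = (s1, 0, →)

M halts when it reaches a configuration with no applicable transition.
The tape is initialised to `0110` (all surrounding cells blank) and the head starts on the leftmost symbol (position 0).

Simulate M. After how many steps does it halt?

9

s0 | [0]110_   read 0 → write _, move →, go to s1
s1 | _[1]10_   read 1 → write 0, move ←, go to s2
s2 | [_]010_   read _ → write 0, move →, go to s1
s1 | 0[0]10_   read 0 → write _, move ←, go to s0
s0 | [0]_10_   read 0 → write _, move →, go to s1
s1 | _[_]10_   read _ → write 0, move →, go to s0
s0 | _0[1]0_   read 1 → write _, move →, go to s2
s2 | _0_[0]_   read 0 → write 1, move →, go to s0
s0 | _0_1[_]   read _ → write 1, move ←, go to s2
s2 | _0_[1]1
M halts after 9 transitions.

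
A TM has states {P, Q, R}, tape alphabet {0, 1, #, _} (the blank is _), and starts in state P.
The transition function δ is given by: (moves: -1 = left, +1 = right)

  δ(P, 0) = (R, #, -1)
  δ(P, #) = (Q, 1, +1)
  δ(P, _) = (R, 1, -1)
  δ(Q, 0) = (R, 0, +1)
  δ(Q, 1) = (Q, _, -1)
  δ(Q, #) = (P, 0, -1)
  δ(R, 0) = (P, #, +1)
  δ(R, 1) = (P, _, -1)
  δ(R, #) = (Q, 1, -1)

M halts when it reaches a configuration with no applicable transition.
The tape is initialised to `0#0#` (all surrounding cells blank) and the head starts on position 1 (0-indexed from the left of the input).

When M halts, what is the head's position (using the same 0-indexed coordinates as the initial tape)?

state=P head=1 tape=_0[#]0#   (P,#)→(Q,1,+1)
state=Q head=2 tape=_01[0]#   (Q,0)→(R,0,+1)
state=R head=3 tape=_010[#]   (R,#)→(Q,1,-1)
state=Q head=2 tape=_01[0]1   (Q,0)→(R,0,+1)
state=R head=3 tape=_010[1]   (R,1)→(P,_,-1)
state=P head=2 tape=_01[0]_   (P,0)→(R,#,-1)
state=R head=1 tape=_0[1]#_   (R,1)→(P,_,-1)
state=P head=0 tape=_[0]_#_   (P,0)→(R,#,-1)
state=R head=-1 tape=[_]#_#_
At halt the head is at cell -1.

-1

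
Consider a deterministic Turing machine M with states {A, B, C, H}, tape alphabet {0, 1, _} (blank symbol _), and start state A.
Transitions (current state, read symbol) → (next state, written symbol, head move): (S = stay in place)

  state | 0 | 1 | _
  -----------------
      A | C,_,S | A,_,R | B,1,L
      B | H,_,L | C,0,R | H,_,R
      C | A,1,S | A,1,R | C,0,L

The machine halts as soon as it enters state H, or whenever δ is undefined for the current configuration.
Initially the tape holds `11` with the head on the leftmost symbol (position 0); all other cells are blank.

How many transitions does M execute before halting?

state=A head=0 tape=[1]1_   (A,1)→(A,_,R)
state=A head=1 tape=_[1]_   (A,1)→(A,_,R)
state=A head=2 tape=__[_]   (A,_)→(B,1,L)
state=B head=1 tape=_[_]1   (B,_)→(H,_,R)
state=H head=2 tape=__[1]
M halts after 4 transitions.

4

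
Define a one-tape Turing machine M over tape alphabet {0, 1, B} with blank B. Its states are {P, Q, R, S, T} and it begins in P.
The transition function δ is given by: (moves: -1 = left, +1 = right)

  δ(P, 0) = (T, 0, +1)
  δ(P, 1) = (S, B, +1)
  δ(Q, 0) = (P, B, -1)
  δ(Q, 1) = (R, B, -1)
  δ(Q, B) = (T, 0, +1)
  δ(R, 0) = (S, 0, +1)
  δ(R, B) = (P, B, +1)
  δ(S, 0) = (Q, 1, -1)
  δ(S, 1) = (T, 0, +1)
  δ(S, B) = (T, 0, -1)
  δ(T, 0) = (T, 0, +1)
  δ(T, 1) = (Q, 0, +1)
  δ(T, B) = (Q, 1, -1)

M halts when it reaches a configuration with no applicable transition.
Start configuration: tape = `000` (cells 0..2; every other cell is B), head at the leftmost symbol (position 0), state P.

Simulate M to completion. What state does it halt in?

state=P head=0 tape=B[0]00B   (P,0)→(T,0,+1)
state=T head=1 tape=B0[0]0B   (T,0)→(T,0,+1)
state=T head=2 tape=B00[0]B   (T,0)→(T,0,+1)
state=T head=3 tape=B000[B]   (T,B)→(Q,1,-1)
state=Q head=2 tape=B00[0]1   (Q,0)→(P,B,-1)
state=P head=1 tape=B0[0]B1   (P,0)→(T,0,+1)
state=T head=2 tape=B00[B]1   (T,B)→(Q,1,-1)
state=Q head=1 tape=B0[0]11   (Q,0)→(P,B,-1)
state=P head=0 tape=B[0]B11   (P,0)→(T,0,+1)
state=T head=1 tape=B0[B]11   (T,B)→(Q,1,-1)
state=Q head=0 tape=B[0]111   (Q,0)→(P,B,-1)
state=P head=-1 tape=[B]B111
No transition is defined for (P, B); M halts in state P.

P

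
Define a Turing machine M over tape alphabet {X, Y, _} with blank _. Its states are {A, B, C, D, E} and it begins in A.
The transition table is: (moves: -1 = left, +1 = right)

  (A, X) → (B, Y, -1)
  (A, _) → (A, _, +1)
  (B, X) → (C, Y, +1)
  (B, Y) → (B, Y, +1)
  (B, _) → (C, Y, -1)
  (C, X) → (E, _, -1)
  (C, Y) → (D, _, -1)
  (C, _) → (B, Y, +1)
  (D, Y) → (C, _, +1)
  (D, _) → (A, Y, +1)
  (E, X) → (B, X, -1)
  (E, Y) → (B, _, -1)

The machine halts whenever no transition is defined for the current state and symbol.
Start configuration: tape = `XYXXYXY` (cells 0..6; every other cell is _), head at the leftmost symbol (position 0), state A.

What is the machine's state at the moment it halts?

A | __[X]YXXYXY_   read X → write Y, move -1, go to B
B | _[_]YYXXYXY_   read _ → write Y, move -1, go to C
C | [_]YYYXXYXY_   read _ → write Y, move +1, go to B
B | Y[Y]YYXXYXY_   read Y → write Y, move +1, go to B
B | YY[Y]YXXYXY_   read Y → write Y, move +1, go to B
B | YYY[Y]XXYXY_   read Y → write Y, move +1, go to B
B | YYYY[X]XYXY_   read X → write Y, move +1, go to C
C | YYYYY[X]YXY_   read X → write _, move -1, go to E
E | YYYY[Y]_YXY_   read Y → write _, move -1, go to B
B | YYY[Y]__YXY_   read Y → write Y, move +1, go to B
B | YYYY[_]_YXY_   read _ → write Y, move -1, go to C
C | YYY[Y]Y_YXY_   read Y → write _, move -1, go to D
D | YY[Y]_Y_YXY_   read Y → write _, move +1, go to C
C | YY_[_]Y_YXY_   read _ → write Y, move +1, go to B
B | YY_Y[Y]_YXY_   read Y → write Y, move +1, go to B
B | YY_YY[_]YXY_   read _ → write Y, move -1, go to C
C | YY_Y[Y]YYXY_   read Y → write _, move -1, go to D
D | YY_[Y]_YYXY_   read Y → write _, move +1, go to C
C | YY__[_]YYXY_   read _ → write Y, move +1, go to B
B | YY__Y[Y]YXY_   read Y → write Y, move +1, go to B
B | YY__YY[Y]XY_   read Y → write Y, move +1, go to B
B | YY__YYY[X]Y_   read X → write Y, move +1, go to C
C | YY__YYYY[Y]_   read Y → write _, move -1, go to D
D | YY__YYY[Y]__   read Y → write _, move +1, go to C
C | YY__YYY_[_]_   read _ → write Y, move +1, go to B
B | YY__YYY_Y[_]   read _ → write Y, move -1, go to C
C | YY__YYY_[Y]Y   read Y → write _, move -1, go to D
D | YY__YYY[_]_Y   read _ → write Y, move +1, go to A
A | YY__YYYY[_]Y   read _ → write _, move +1, go to A
A | YY__YYYY_[Y]
No transition is defined for (A, Y); M halts in state A.

A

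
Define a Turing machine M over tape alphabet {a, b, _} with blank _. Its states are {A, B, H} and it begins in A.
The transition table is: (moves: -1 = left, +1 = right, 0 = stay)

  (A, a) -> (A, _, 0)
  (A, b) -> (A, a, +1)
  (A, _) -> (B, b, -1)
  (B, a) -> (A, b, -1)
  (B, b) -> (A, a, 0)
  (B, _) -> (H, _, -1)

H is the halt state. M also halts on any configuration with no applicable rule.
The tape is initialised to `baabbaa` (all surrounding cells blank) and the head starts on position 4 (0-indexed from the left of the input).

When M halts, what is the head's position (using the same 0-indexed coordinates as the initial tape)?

-3

state=A head=4 tape=___baab[b]aa_   (A,b)→(A,a,+1)
state=A head=5 tape=___baaba[a]a_   (A,a)→(A,_,0)
state=A head=5 tape=___baaba[_]a_   (A,_)→(B,b,-1)
state=B head=4 tape=___baab[a]ba_   (B,a)→(A,b,-1)
state=A head=3 tape=___baa[b]bba_   (A,b)→(A,a,+1)
state=A head=4 tape=___baaa[b]ba_   (A,b)→(A,a,+1)
state=A head=5 tape=___baaaa[b]a_   (A,b)→(A,a,+1)
state=A head=6 tape=___baaaaa[a]_   (A,a)→(A,_,0)
state=A head=6 tape=___baaaaa[_]_   (A,_)→(B,b,-1)
state=B head=5 tape=___baaaa[a]b_   (B,a)→(A,b,-1)
state=A head=4 tape=___baaa[a]bb_   (A,a)→(A,_,0)
state=A head=4 tape=___baaa[_]bb_   (A,_)→(B,b,-1)
state=B head=3 tape=___baa[a]bbb_   (B,a)→(A,b,-1)
state=A head=2 tape=___ba[a]bbbb_   (A,a)→(A,_,0)
state=A head=2 tape=___ba[_]bbbb_   (A,_)→(B,b,-1)
state=B head=1 tape=___b[a]bbbbb_   (B,a)→(A,b,-1)
state=A head=0 tape=___[b]bbbbbb_   (A,b)→(A,a,+1)
state=A head=1 tape=___a[b]bbbbb_   (A,b)→(A,a,+1)
state=A head=2 tape=___aa[b]bbbb_   (A,b)→(A,a,+1)
state=A head=3 tape=___aaa[b]bbb_   (A,b)→(A,a,+1)
state=A head=4 tape=___aaaa[b]bb_   (A,b)→(A,a,+1)
state=A head=5 tape=___aaaaa[b]b_   (A,b)→(A,a,+1)
state=A head=6 tape=___aaaaaa[b]_   (A,b)→(A,a,+1)
state=A head=7 tape=___aaaaaaa[_]   (A,_)→(B,b,-1)
state=B head=6 tape=___aaaaaa[a]b   (B,a)→(A,b,-1)
state=A head=5 tape=___aaaaa[a]bb   (A,a)→(A,_,0)
state=A head=5 tape=___aaaaa[_]bb   (A,_)→(B,b,-1)
state=B head=4 tape=___aaaa[a]bbb   (B,a)→(A,b,-1)
state=A head=3 tape=___aaa[a]bbbb   (A,a)→(A,_,0)
state=A head=3 tape=___aaa[_]bbbb   (A,_)→(B,b,-1)
state=B head=2 tape=___aa[a]bbbbb   (B,a)→(A,b,-1)
state=A head=1 tape=___a[a]bbbbbb   (A,a)→(A,_,0)
state=A head=1 tape=___a[_]bbbbbb   (A,_)→(B,b,-1)
state=B head=0 tape=___[a]bbbbbbb   (B,a)→(A,b,-1)
state=A head=-1 tape=__[_]bbbbbbbb   (A,_)→(B,b,-1)
state=B head=-2 tape=_[_]bbbbbbbbb   (B,_)→(H,_,-1)
state=H head=-3 tape=[_]_bbbbbbbbb
At halt the head is at cell -3.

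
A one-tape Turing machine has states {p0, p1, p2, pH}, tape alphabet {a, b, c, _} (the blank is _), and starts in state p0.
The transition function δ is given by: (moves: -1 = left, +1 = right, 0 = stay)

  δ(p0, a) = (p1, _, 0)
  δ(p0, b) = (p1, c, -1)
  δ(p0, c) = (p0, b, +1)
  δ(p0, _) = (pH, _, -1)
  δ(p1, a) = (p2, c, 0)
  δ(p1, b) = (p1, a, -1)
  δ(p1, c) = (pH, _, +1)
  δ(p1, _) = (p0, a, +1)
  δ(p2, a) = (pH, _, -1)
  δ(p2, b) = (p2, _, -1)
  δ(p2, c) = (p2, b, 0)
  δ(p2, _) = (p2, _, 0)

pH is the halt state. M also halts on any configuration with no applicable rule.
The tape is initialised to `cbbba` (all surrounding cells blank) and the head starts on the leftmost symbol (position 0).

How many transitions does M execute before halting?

state=p0 head=0 tape=__[c]bbba   (p0,c)→(p0,b,+1)
state=p0 head=1 tape=__b[b]bba   (p0,b)→(p1,c,-1)
state=p1 head=0 tape=__[b]cbba   (p1,b)→(p1,a,-1)
state=p1 head=-1 tape=_[_]acbba   (p1,_)→(p0,a,+1)
state=p0 head=0 tape=_a[a]cbba   (p0,a)→(p1,_,0)
state=p1 head=0 tape=_a[_]cbba   (p1,_)→(p0,a,+1)
state=p0 head=1 tape=_aa[c]bba   (p0,c)→(p0,b,+1)
state=p0 head=2 tape=_aab[b]ba   (p0,b)→(p1,c,-1)
state=p1 head=1 tape=_aa[b]cba   (p1,b)→(p1,a,-1)
state=p1 head=0 tape=_a[a]acba   (p1,a)→(p2,c,0)
state=p2 head=0 tape=_a[c]acba   (p2,c)→(p2,b,0)
state=p2 head=0 tape=_a[b]acba   (p2,b)→(p2,_,-1)
state=p2 head=-1 tape=_[a]_acba   (p2,a)→(pH,_,-1)
state=pH head=-2 tape=[_]__acba
M halts after 13 transitions.

13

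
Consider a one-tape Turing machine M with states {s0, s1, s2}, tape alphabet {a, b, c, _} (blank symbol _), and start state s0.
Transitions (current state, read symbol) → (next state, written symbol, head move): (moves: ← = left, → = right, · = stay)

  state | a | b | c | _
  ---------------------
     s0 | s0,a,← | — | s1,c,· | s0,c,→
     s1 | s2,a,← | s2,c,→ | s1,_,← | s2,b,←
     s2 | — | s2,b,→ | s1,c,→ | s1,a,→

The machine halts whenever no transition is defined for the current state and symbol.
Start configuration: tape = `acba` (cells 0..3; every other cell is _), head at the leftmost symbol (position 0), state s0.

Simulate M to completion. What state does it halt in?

state=s0 head=0 tape=___[a]cba   (s0,a)→(s0,a,←)
state=s0 head=-1 tape=__[_]acba   (s0,_)→(s0,c,→)
state=s0 head=0 tape=__c[a]cba   (s0,a)→(s0,a,←)
state=s0 head=-1 tape=__[c]acba   (s0,c)→(s1,c,·)
state=s1 head=-1 tape=__[c]acba   (s1,c)→(s1,_,←)
state=s1 head=-2 tape=_[_]_acba   (s1,_)→(s2,b,←)
state=s2 head=-3 tape=[_]b_acba   (s2,_)→(s1,a,→)
state=s1 head=-2 tape=a[b]_acba   (s1,b)→(s2,c,→)
state=s2 head=-1 tape=ac[_]acba   (s2,_)→(s1,a,→)
state=s1 head=0 tape=aca[a]cba   (s1,a)→(s2,a,←)
state=s2 head=-1 tape=ac[a]acba
No transition is defined for (s2, a); M halts in state s2.

s2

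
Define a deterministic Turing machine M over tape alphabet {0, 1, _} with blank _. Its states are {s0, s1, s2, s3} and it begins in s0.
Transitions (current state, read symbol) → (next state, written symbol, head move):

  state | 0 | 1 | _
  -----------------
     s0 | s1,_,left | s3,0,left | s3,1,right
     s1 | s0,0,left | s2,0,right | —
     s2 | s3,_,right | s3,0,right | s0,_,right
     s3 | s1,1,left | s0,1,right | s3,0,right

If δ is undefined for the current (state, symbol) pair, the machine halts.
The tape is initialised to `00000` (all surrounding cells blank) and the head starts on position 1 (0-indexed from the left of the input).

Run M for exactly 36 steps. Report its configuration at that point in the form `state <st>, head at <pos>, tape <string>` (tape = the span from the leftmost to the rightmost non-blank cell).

state s0, head at -3, tape 000111100

s0 | ____0[0]000   read 0 → write _, move left, go to s1
s1 | ____[0]_000   read 0 → write 0, move left, go to s0
s0 | ___[_]0_000   read _ → write 1, move right, go to s3
s3 | ___1[0]_000   read 0 → write 1, move left, go to s1
s1 | ___[1]1_000   read 1 → write 0, move right, go to s2
s2 | ___0[1]_000   read 1 → write 0, move right, go to s3
s3 | ___00[_]000   read _ → write 0, move right, go to s3
s3 | ___000[0]00   read 0 → write 1, move left, go to s1
s1 | ___00[0]100   read 0 → write 0, move left, go to s0
s0 | ___0[0]0100   read 0 → write _, move left, go to s1
s1 | ___[0]_0100   read 0 → write 0, move left, go to s0
s0 | __[_]0_0100   read _ → write 1, move right, go to s3
s3 | __1[0]_0100   read 0 → write 1, move left, go to s1
s1 | __[1]1_0100   read 1 → write 0, move right, go to s2
s2 | __0[1]_0100   read 1 → write 0, move right, go to s3
s3 | __00[_]0100   read _ → write 0, move right, go to s3
s3 | __000[0]100   read 0 → write 1, move left, go to s1
s1 | __00[0]1100   read 0 → write 0, move left, go to s0
s0 | __0[0]01100   read 0 → write _, move left, go to s1
s1 | __[0]_01100   read 0 → write 0, move left, go to s0
s0 | _[_]0_01100   read _ → write 1, move right, go to s3
s3 | _1[0]_01100   read 0 → write 1, move left, go to s1
s1 | _[1]1_01100   read 1 → write 0, move right, go to s2
s2 | _0[1]_01100   read 1 → write 0, move right, go to s3
s3 | _00[_]01100   read _ → write 0, move right, go to s3
s3 | _000[0]1100   read 0 → write 1, move left, go to s1
s1 | _00[0]11100   read 0 → write 0, move left, go to s0
s0 | _0[0]011100   read 0 → write _, move left, go to s1
s1 | _[0]_011100   read 0 → write 0, move left, go to s0
s0 | [_]0_011100   read _ → write 1, move right, go to s3
s3 | 1[0]_011100   read 0 → write 1, move left, go to s1
s1 | [1]1_011100   read 1 → write 0, move right, go to s2
s2 | 0[1]_011100   read 1 → write 0, move right, go to s3
s3 | 00[_]011100   read _ → write 0, move right, go to s3
s3 | 000[0]11100   read 0 → write 1, move left, go to s1
s1 | 00[0]111100   read 0 → write 0, move left, go to s0
s0 | 0[0]0111100
After 36 steps: state s0, head at -3, tape 000111100.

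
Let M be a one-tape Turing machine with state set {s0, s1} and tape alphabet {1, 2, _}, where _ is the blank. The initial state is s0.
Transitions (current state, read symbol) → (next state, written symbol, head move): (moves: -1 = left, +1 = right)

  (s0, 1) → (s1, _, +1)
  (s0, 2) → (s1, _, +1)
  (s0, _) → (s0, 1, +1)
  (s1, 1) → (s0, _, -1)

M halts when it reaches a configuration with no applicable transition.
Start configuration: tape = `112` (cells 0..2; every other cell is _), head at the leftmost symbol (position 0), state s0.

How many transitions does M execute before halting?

state=s0 head=0 tape=[1]12_   (s0,1)→(s1,_,+1)
state=s1 head=1 tape=_[1]2_   (s1,1)→(s0,_,-1)
state=s0 head=0 tape=[_]_2_   (s0,_)→(s0,1,+1)
state=s0 head=1 tape=1[_]2_   (s0,_)→(s0,1,+1)
state=s0 head=2 tape=11[2]_   (s0,2)→(s1,_,+1)
state=s1 head=3 tape=11_[_]
M halts after 5 transitions.

5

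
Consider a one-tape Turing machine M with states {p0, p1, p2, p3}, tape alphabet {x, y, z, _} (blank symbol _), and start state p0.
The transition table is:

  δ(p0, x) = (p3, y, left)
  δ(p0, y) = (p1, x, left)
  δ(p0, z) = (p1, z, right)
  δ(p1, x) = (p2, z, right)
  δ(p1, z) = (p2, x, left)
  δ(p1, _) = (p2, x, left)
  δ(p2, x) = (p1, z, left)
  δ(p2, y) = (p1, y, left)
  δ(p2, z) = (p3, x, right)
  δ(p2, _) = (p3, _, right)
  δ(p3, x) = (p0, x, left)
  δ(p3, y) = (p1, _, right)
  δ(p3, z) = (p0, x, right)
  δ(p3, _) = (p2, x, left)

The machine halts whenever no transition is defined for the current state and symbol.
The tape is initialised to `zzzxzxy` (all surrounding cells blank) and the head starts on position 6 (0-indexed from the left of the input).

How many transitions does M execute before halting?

p0 | __zzzxzx[y]   read y → write x, move left, go to p1
p1 | __zzzxz[x]x   read x → write z, move right, go to p2
p2 | __zzzxzz[x]   read x → write z, move left, go to p1
p1 | __zzzxz[z]z   read z → write x, move left, go to p2
p2 | __zzzx[z]xz   read z → write x, move right, go to p3
p3 | __zzzxx[x]z   read x → write x, move left, go to p0
p0 | __zzzx[x]xz   read x → write y, move left, go to p3
p3 | __zzz[x]yxz   read x → write x, move left, go to p0
p0 | __zz[z]xyxz   read z → write z, move right, go to p1
p1 | __zzz[x]yxz   read x → write z, move right, go to p2
p2 | __zzzz[y]xz   read y → write y, move left, go to p1
p1 | __zzz[z]yxz   read z → write x, move left, go to p2
p2 | __zz[z]xyxz   read z → write x, move right, go to p3
p3 | __zzx[x]yxz   read x → write x, move left, go to p0
p0 | __zz[x]xyxz   read x → write y, move left, go to p3
p3 | __z[z]yxyxz   read z → write x, move right, go to p0
p0 | __zx[y]xyxz   read y → write x, move left, go to p1
p1 | __z[x]xxyxz   read x → write z, move right, go to p2
p2 | __zz[x]xyxz   read x → write z, move left, go to p1
p1 | __z[z]zxyxz   read z → write x, move left, go to p2
p2 | __[z]xzxyxz   read z → write x, move right, go to p3
p3 | __x[x]zxyxz   read x → write x, move left, go to p0
p0 | __[x]xzxyxz   read x → write y, move left, go to p3
p3 | _[_]yxzxyxz   read _ → write x, move left, go to p2
p2 | [_]xyxzxyxz   read _ → write _, move right, go to p3
p3 | _[x]yxzxyxz   read x → write x, move left, go to p0
p0 | [_]xyxzxyxz
M halts after 26 transitions.

26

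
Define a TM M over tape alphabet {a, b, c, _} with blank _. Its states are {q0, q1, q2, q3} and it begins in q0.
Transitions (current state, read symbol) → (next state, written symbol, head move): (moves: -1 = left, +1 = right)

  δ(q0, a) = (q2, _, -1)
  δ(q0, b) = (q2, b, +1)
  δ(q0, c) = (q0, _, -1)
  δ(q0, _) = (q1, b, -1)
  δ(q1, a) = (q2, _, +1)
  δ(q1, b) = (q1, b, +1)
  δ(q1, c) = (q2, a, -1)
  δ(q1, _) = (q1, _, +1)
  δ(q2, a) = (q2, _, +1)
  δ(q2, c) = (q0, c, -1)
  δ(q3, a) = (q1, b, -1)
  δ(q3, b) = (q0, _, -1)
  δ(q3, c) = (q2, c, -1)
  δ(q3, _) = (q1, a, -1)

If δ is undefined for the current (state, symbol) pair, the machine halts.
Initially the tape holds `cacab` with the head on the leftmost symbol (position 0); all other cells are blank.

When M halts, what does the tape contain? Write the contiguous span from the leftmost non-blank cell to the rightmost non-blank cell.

b_baab

q0 | __[c]acab   read c → write _, move -1, go to q0
q0 | _[_]_acab   read _ → write b, move -1, go to q1
q1 | [_]b_acab   read _ → write _, move +1, go to q1
q1 | _[b]_acab   read b → write b, move +1, go to q1
q1 | _b[_]acab   read _ → write _, move +1, go to q1
q1 | _b_[a]cab   read a → write _, move +1, go to q2
q2 | _b__[c]ab   read c → write c, move -1, go to q0
q0 | _b_[_]cab   read _ → write b, move -1, go to q1
q1 | _b[_]bcab   read _ → write _, move +1, go to q1
q1 | _b_[b]cab   read b → write b, move +1, go to q1
q1 | _b_b[c]ab   read c → write a, move -1, go to q2
q2 | _b_[b]aab
The non-blank tape span at halt is b_baab.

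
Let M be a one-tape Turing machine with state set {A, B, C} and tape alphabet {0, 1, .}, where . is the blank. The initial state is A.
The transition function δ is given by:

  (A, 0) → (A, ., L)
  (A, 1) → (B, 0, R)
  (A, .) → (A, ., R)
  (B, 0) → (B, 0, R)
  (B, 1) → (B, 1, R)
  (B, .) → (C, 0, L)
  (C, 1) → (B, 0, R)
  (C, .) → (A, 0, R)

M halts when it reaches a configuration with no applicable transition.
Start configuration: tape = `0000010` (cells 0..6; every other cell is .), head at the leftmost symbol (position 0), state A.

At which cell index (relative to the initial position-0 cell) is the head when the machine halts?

6

state=A head=0 tape=.[0]000010.   (A,0)→(A,.,L)
state=A head=-1 tape=[.].000010.   (A,.)→(A,.,R)
state=A head=0 tape=.[.]000010.   (A,.)→(A,.,R)
state=A head=1 tape=..[0]00010.   (A,0)→(A,.,L)
state=A head=0 tape=.[.].00010.   (A,.)→(A,.,R)
state=A head=1 tape=..[.]00010.   (A,.)→(A,.,R)
state=A head=2 tape=...[0]0010.   (A,0)→(A,.,L)
state=A head=1 tape=..[.].0010.   (A,.)→(A,.,R)
state=A head=2 tape=...[.]0010.   (A,.)→(A,.,R)
state=A head=3 tape=....[0]010.   (A,0)→(A,.,L)
state=A head=2 tape=...[.].010.   (A,.)→(A,.,R)
state=A head=3 tape=....[.]010.   (A,.)→(A,.,R)
state=A head=4 tape=.....[0]10.   (A,0)→(A,.,L)
state=A head=3 tape=....[.].10.   (A,.)→(A,.,R)
state=A head=4 tape=.....[.]10.   (A,.)→(A,.,R)
state=A head=5 tape=......[1]0.   (A,1)→(B,0,R)
state=B head=6 tape=......0[0].   (B,0)→(B,0,R)
state=B head=7 tape=......00[.]   (B,.)→(C,0,L)
state=C head=6 tape=......0[0]0
At halt the head is at cell 6.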